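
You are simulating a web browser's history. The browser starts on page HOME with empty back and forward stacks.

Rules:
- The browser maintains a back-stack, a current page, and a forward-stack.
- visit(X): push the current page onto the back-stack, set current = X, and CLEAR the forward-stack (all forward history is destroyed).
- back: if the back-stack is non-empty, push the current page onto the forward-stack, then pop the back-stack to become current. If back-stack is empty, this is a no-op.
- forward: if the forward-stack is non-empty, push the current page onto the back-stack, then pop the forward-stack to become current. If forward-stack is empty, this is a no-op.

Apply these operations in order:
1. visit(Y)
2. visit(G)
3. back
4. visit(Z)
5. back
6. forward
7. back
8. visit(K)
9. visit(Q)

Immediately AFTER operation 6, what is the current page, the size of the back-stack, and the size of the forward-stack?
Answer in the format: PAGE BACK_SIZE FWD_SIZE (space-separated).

After 1 (visit(Y)): cur=Y back=1 fwd=0
After 2 (visit(G)): cur=G back=2 fwd=0
After 3 (back): cur=Y back=1 fwd=1
After 4 (visit(Z)): cur=Z back=2 fwd=0
After 5 (back): cur=Y back=1 fwd=1
After 6 (forward): cur=Z back=2 fwd=0

Z 2 0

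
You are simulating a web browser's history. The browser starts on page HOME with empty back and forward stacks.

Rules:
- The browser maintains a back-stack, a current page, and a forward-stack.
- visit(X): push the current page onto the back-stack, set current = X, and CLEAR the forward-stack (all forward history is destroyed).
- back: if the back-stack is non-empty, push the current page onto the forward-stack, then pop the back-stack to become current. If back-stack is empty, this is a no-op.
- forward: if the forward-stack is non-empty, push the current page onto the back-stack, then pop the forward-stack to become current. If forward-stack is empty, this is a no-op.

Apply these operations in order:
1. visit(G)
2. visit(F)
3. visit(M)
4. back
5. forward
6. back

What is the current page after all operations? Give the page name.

After 1 (visit(G)): cur=G back=1 fwd=0
After 2 (visit(F)): cur=F back=2 fwd=0
After 3 (visit(M)): cur=M back=3 fwd=0
After 4 (back): cur=F back=2 fwd=1
After 5 (forward): cur=M back=3 fwd=0
After 6 (back): cur=F back=2 fwd=1

Answer: F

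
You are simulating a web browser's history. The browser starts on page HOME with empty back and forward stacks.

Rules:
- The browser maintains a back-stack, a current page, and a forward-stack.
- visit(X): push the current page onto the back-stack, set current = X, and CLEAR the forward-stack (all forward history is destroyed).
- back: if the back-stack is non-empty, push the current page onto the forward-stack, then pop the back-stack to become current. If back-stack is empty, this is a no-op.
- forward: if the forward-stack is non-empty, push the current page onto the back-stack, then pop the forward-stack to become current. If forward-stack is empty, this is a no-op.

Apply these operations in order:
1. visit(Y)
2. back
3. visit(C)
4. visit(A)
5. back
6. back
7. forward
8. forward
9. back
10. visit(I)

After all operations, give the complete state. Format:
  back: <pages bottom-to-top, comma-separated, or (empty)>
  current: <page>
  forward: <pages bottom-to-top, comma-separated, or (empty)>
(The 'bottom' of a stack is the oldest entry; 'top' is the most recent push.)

Answer: back: HOME,C
current: I
forward: (empty)

Derivation:
After 1 (visit(Y)): cur=Y back=1 fwd=0
After 2 (back): cur=HOME back=0 fwd=1
After 3 (visit(C)): cur=C back=1 fwd=0
After 4 (visit(A)): cur=A back=2 fwd=0
After 5 (back): cur=C back=1 fwd=1
After 6 (back): cur=HOME back=0 fwd=2
After 7 (forward): cur=C back=1 fwd=1
After 8 (forward): cur=A back=2 fwd=0
After 9 (back): cur=C back=1 fwd=1
After 10 (visit(I)): cur=I back=2 fwd=0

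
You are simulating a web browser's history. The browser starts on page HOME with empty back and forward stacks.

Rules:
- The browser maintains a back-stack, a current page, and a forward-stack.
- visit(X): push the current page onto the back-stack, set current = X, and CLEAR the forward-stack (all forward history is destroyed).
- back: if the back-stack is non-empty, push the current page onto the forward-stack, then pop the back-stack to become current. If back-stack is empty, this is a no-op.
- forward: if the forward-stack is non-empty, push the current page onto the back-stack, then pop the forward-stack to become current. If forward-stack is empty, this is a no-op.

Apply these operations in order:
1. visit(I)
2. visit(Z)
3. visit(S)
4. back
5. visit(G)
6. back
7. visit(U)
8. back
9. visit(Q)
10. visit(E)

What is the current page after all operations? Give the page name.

Answer: E

Derivation:
After 1 (visit(I)): cur=I back=1 fwd=0
After 2 (visit(Z)): cur=Z back=2 fwd=0
After 3 (visit(S)): cur=S back=3 fwd=0
After 4 (back): cur=Z back=2 fwd=1
After 5 (visit(G)): cur=G back=3 fwd=0
After 6 (back): cur=Z back=2 fwd=1
After 7 (visit(U)): cur=U back=3 fwd=0
After 8 (back): cur=Z back=2 fwd=1
After 9 (visit(Q)): cur=Q back=3 fwd=0
After 10 (visit(E)): cur=E back=4 fwd=0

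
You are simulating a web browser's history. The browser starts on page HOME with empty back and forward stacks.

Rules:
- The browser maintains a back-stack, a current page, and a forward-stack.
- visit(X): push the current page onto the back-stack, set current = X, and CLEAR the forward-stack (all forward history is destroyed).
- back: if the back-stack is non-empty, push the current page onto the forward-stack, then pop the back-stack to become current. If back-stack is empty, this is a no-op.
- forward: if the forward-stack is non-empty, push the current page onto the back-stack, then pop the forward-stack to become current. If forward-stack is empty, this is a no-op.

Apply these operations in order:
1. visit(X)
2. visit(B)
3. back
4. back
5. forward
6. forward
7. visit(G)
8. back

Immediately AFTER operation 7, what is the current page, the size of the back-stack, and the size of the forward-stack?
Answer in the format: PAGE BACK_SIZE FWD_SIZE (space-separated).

After 1 (visit(X)): cur=X back=1 fwd=0
After 2 (visit(B)): cur=B back=2 fwd=0
After 3 (back): cur=X back=1 fwd=1
After 4 (back): cur=HOME back=0 fwd=2
After 5 (forward): cur=X back=1 fwd=1
After 6 (forward): cur=B back=2 fwd=0
After 7 (visit(G)): cur=G back=3 fwd=0

G 3 0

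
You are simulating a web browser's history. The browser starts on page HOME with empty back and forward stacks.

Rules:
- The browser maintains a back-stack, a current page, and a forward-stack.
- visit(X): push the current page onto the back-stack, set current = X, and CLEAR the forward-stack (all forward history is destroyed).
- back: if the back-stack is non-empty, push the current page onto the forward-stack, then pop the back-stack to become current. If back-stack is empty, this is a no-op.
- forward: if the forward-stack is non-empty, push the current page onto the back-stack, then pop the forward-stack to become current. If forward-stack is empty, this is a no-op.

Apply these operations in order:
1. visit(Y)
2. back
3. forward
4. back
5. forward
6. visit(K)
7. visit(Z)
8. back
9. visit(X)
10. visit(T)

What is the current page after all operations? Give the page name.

After 1 (visit(Y)): cur=Y back=1 fwd=0
After 2 (back): cur=HOME back=0 fwd=1
After 3 (forward): cur=Y back=1 fwd=0
After 4 (back): cur=HOME back=0 fwd=1
After 5 (forward): cur=Y back=1 fwd=0
After 6 (visit(K)): cur=K back=2 fwd=0
After 7 (visit(Z)): cur=Z back=3 fwd=0
After 8 (back): cur=K back=2 fwd=1
After 9 (visit(X)): cur=X back=3 fwd=0
After 10 (visit(T)): cur=T back=4 fwd=0

Answer: T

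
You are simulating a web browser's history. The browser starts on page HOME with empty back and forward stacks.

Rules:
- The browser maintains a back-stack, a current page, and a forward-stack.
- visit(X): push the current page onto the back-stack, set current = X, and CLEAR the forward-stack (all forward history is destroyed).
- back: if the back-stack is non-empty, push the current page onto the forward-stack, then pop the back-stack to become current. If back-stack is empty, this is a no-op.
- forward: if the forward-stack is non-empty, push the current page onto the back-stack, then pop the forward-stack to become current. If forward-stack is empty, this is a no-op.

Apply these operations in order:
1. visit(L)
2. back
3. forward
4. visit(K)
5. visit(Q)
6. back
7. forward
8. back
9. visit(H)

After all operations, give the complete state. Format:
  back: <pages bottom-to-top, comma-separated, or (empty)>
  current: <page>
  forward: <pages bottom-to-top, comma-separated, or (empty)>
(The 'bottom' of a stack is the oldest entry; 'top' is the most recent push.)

Answer: back: HOME,L,K
current: H
forward: (empty)

Derivation:
After 1 (visit(L)): cur=L back=1 fwd=0
After 2 (back): cur=HOME back=0 fwd=1
After 3 (forward): cur=L back=1 fwd=0
After 4 (visit(K)): cur=K back=2 fwd=0
After 5 (visit(Q)): cur=Q back=3 fwd=0
After 6 (back): cur=K back=2 fwd=1
After 7 (forward): cur=Q back=3 fwd=0
After 8 (back): cur=K back=2 fwd=1
After 9 (visit(H)): cur=H back=3 fwd=0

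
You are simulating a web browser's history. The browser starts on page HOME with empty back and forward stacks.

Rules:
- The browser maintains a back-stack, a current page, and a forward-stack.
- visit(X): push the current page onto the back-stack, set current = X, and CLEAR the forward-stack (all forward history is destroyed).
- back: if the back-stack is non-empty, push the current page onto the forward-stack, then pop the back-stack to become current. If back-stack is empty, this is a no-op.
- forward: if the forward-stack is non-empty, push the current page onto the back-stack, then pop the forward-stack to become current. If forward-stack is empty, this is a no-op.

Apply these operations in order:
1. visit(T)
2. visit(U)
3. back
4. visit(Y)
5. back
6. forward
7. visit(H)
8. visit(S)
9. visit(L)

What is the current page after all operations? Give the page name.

Answer: L

Derivation:
After 1 (visit(T)): cur=T back=1 fwd=0
After 2 (visit(U)): cur=U back=2 fwd=0
After 3 (back): cur=T back=1 fwd=1
After 4 (visit(Y)): cur=Y back=2 fwd=0
After 5 (back): cur=T back=1 fwd=1
After 6 (forward): cur=Y back=2 fwd=0
After 7 (visit(H)): cur=H back=3 fwd=0
After 8 (visit(S)): cur=S back=4 fwd=0
After 9 (visit(L)): cur=L back=5 fwd=0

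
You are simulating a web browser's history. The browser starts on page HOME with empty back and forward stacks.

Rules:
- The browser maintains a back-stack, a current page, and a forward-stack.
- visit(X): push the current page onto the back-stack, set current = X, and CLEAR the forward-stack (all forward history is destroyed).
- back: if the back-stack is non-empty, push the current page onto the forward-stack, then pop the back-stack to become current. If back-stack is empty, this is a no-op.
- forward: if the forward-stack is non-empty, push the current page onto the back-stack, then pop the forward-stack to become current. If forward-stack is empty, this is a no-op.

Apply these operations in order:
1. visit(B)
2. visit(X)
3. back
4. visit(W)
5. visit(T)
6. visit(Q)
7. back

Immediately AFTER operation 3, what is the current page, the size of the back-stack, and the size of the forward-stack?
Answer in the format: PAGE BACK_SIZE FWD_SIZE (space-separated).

After 1 (visit(B)): cur=B back=1 fwd=0
After 2 (visit(X)): cur=X back=2 fwd=0
After 3 (back): cur=B back=1 fwd=1

B 1 1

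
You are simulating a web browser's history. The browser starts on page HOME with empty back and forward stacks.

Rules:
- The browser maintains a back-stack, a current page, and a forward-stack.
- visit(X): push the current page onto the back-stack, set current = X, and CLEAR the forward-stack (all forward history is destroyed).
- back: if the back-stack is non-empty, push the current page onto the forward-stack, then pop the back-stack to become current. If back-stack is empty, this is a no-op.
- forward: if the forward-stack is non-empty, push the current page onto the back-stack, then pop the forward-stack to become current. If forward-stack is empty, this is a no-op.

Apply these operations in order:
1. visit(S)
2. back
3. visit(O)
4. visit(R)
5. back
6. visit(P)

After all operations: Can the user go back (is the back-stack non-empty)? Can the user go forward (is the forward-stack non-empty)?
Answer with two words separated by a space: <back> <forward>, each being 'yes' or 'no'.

After 1 (visit(S)): cur=S back=1 fwd=0
After 2 (back): cur=HOME back=0 fwd=1
After 3 (visit(O)): cur=O back=1 fwd=0
After 4 (visit(R)): cur=R back=2 fwd=0
After 5 (back): cur=O back=1 fwd=1
After 6 (visit(P)): cur=P back=2 fwd=0

Answer: yes no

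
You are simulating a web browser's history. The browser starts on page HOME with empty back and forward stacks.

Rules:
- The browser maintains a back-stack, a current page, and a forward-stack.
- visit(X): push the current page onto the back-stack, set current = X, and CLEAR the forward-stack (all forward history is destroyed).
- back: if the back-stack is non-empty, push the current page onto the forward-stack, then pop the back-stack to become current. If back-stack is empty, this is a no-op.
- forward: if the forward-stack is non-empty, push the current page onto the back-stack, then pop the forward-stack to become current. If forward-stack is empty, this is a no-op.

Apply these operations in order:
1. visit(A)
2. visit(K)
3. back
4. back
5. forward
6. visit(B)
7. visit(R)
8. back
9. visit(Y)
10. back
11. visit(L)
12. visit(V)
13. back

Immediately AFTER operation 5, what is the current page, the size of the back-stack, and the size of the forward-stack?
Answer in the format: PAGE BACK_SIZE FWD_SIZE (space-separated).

After 1 (visit(A)): cur=A back=1 fwd=0
After 2 (visit(K)): cur=K back=2 fwd=0
After 3 (back): cur=A back=1 fwd=1
After 4 (back): cur=HOME back=0 fwd=2
After 5 (forward): cur=A back=1 fwd=1

A 1 1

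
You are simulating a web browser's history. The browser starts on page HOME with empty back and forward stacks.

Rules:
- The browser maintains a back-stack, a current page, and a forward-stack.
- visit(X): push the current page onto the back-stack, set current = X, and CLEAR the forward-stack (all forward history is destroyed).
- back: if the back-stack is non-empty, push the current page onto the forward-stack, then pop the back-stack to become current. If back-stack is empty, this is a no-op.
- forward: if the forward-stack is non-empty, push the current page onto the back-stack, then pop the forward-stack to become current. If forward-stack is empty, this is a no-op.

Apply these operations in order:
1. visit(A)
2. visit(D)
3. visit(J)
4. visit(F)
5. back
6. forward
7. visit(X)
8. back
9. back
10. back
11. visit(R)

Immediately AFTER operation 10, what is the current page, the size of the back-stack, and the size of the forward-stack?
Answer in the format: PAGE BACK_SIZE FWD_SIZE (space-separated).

After 1 (visit(A)): cur=A back=1 fwd=0
After 2 (visit(D)): cur=D back=2 fwd=0
After 3 (visit(J)): cur=J back=3 fwd=0
After 4 (visit(F)): cur=F back=4 fwd=0
After 5 (back): cur=J back=3 fwd=1
After 6 (forward): cur=F back=4 fwd=0
After 7 (visit(X)): cur=X back=5 fwd=0
After 8 (back): cur=F back=4 fwd=1
After 9 (back): cur=J back=3 fwd=2
After 10 (back): cur=D back=2 fwd=3

D 2 3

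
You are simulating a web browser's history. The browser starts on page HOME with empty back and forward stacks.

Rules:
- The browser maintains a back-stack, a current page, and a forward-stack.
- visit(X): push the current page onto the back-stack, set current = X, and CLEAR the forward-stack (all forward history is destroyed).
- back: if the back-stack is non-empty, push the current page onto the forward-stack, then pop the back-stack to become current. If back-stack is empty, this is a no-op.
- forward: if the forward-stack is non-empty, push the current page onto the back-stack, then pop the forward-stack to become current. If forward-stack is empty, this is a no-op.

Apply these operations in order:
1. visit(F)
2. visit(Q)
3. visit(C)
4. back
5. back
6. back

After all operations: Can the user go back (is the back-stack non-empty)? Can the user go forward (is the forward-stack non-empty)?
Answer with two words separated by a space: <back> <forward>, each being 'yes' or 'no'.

After 1 (visit(F)): cur=F back=1 fwd=0
After 2 (visit(Q)): cur=Q back=2 fwd=0
After 3 (visit(C)): cur=C back=3 fwd=0
After 4 (back): cur=Q back=2 fwd=1
After 5 (back): cur=F back=1 fwd=2
After 6 (back): cur=HOME back=0 fwd=3

Answer: no yes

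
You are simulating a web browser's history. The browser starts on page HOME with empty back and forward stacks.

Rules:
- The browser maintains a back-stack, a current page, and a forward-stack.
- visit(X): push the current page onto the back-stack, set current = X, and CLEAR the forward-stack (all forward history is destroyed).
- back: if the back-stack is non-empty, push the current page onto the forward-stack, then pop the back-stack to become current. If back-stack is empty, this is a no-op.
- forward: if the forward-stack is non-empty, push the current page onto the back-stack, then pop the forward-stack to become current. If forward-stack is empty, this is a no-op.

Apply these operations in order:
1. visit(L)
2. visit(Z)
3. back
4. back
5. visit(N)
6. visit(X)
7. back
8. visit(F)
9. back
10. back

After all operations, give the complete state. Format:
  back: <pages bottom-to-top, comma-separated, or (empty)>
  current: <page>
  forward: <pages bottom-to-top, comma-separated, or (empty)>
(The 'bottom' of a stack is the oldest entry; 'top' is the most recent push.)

Answer: back: (empty)
current: HOME
forward: F,N

Derivation:
After 1 (visit(L)): cur=L back=1 fwd=0
After 2 (visit(Z)): cur=Z back=2 fwd=0
After 3 (back): cur=L back=1 fwd=1
After 4 (back): cur=HOME back=0 fwd=2
After 5 (visit(N)): cur=N back=1 fwd=0
After 6 (visit(X)): cur=X back=2 fwd=0
After 7 (back): cur=N back=1 fwd=1
After 8 (visit(F)): cur=F back=2 fwd=0
After 9 (back): cur=N back=1 fwd=1
After 10 (back): cur=HOME back=0 fwd=2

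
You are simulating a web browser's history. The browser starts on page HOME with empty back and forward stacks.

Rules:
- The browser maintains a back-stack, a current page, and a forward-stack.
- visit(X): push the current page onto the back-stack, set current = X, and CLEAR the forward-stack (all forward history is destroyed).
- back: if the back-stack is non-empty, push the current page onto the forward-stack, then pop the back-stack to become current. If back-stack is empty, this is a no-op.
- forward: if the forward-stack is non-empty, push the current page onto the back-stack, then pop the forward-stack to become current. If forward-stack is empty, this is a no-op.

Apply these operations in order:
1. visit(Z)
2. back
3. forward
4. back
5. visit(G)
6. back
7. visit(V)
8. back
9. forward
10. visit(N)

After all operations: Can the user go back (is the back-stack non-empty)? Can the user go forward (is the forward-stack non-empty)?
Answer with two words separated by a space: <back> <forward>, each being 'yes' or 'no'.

After 1 (visit(Z)): cur=Z back=1 fwd=0
After 2 (back): cur=HOME back=0 fwd=1
After 3 (forward): cur=Z back=1 fwd=0
After 4 (back): cur=HOME back=0 fwd=1
After 5 (visit(G)): cur=G back=1 fwd=0
After 6 (back): cur=HOME back=0 fwd=1
After 7 (visit(V)): cur=V back=1 fwd=0
After 8 (back): cur=HOME back=0 fwd=1
After 9 (forward): cur=V back=1 fwd=0
After 10 (visit(N)): cur=N back=2 fwd=0

Answer: yes no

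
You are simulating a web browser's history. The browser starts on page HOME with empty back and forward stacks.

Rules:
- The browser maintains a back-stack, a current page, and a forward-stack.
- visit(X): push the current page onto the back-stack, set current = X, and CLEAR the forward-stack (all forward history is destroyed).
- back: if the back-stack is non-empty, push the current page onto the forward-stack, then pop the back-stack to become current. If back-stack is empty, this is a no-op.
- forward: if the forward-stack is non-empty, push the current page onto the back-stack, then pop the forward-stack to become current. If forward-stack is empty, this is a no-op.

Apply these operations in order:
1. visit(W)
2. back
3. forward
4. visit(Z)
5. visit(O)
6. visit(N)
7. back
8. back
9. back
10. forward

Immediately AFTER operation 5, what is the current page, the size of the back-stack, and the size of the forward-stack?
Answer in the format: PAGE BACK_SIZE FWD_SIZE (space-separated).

After 1 (visit(W)): cur=W back=1 fwd=0
After 2 (back): cur=HOME back=0 fwd=1
After 3 (forward): cur=W back=1 fwd=0
After 4 (visit(Z)): cur=Z back=2 fwd=0
After 5 (visit(O)): cur=O back=3 fwd=0

O 3 0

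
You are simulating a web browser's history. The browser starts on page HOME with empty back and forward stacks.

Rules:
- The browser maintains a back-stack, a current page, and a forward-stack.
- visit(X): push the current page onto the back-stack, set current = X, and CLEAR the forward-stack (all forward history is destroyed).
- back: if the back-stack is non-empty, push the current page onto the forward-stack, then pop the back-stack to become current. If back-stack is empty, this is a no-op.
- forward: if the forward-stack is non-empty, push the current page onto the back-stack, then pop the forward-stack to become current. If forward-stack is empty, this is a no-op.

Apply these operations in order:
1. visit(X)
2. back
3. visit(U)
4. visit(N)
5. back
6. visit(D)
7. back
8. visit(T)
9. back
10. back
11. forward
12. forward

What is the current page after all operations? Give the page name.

After 1 (visit(X)): cur=X back=1 fwd=0
After 2 (back): cur=HOME back=0 fwd=1
After 3 (visit(U)): cur=U back=1 fwd=0
After 4 (visit(N)): cur=N back=2 fwd=0
After 5 (back): cur=U back=1 fwd=1
After 6 (visit(D)): cur=D back=2 fwd=0
After 7 (back): cur=U back=1 fwd=1
After 8 (visit(T)): cur=T back=2 fwd=0
After 9 (back): cur=U back=1 fwd=1
After 10 (back): cur=HOME back=0 fwd=2
After 11 (forward): cur=U back=1 fwd=1
After 12 (forward): cur=T back=2 fwd=0

Answer: T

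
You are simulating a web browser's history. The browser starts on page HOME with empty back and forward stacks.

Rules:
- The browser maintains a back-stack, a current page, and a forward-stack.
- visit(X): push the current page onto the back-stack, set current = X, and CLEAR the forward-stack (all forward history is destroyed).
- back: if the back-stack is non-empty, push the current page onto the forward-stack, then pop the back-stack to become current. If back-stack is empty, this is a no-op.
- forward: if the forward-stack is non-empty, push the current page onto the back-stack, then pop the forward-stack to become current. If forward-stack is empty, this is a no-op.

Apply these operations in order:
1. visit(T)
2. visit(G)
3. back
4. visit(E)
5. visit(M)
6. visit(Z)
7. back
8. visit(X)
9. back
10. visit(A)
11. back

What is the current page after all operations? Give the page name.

After 1 (visit(T)): cur=T back=1 fwd=0
After 2 (visit(G)): cur=G back=2 fwd=0
After 3 (back): cur=T back=1 fwd=1
After 4 (visit(E)): cur=E back=2 fwd=0
After 5 (visit(M)): cur=M back=3 fwd=0
After 6 (visit(Z)): cur=Z back=4 fwd=0
After 7 (back): cur=M back=3 fwd=1
After 8 (visit(X)): cur=X back=4 fwd=0
After 9 (back): cur=M back=3 fwd=1
After 10 (visit(A)): cur=A back=4 fwd=0
After 11 (back): cur=M back=3 fwd=1

Answer: M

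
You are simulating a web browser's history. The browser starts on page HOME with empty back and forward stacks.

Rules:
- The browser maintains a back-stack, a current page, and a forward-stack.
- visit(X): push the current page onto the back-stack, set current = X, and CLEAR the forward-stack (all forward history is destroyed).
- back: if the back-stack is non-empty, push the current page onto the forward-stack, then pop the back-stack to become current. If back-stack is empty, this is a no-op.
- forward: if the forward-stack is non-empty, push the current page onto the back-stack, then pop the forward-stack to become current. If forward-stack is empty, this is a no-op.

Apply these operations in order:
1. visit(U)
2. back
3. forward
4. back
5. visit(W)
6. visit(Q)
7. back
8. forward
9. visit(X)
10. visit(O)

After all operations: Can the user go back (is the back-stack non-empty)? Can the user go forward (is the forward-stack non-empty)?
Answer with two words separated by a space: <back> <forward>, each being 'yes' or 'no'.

After 1 (visit(U)): cur=U back=1 fwd=0
After 2 (back): cur=HOME back=0 fwd=1
After 3 (forward): cur=U back=1 fwd=0
After 4 (back): cur=HOME back=0 fwd=1
After 5 (visit(W)): cur=W back=1 fwd=0
After 6 (visit(Q)): cur=Q back=2 fwd=0
After 7 (back): cur=W back=1 fwd=1
After 8 (forward): cur=Q back=2 fwd=0
After 9 (visit(X)): cur=X back=3 fwd=0
After 10 (visit(O)): cur=O back=4 fwd=0

Answer: yes no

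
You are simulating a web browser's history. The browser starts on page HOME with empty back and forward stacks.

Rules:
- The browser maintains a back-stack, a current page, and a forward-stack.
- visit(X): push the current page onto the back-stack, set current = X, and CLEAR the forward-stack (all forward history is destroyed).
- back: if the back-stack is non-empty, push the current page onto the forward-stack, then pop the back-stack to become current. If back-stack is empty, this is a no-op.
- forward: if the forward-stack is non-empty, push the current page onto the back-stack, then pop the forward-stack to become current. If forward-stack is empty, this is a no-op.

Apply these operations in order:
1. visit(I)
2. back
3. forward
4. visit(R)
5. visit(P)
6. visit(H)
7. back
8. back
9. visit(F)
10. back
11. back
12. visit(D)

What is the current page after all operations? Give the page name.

After 1 (visit(I)): cur=I back=1 fwd=0
After 2 (back): cur=HOME back=0 fwd=1
After 3 (forward): cur=I back=1 fwd=0
After 4 (visit(R)): cur=R back=2 fwd=0
After 5 (visit(P)): cur=P back=3 fwd=0
After 6 (visit(H)): cur=H back=4 fwd=0
After 7 (back): cur=P back=3 fwd=1
After 8 (back): cur=R back=2 fwd=2
After 9 (visit(F)): cur=F back=3 fwd=0
After 10 (back): cur=R back=2 fwd=1
After 11 (back): cur=I back=1 fwd=2
After 12 (visit(D)): cur=D back=2 fwd=0

Answer: D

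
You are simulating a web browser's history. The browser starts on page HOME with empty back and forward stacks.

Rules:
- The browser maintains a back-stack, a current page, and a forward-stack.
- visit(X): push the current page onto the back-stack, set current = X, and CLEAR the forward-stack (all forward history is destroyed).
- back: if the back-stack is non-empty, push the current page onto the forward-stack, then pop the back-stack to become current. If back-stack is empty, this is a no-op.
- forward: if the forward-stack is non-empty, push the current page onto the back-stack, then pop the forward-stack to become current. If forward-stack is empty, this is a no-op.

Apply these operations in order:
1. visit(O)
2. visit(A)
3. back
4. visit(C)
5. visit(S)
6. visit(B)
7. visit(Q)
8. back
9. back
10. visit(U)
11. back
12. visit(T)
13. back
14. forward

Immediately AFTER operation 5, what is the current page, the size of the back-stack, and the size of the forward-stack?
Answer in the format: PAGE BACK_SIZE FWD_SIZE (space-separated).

After 1 (visit(O)): cur=O back=1 fwd=0
After 2 (visit(A)): cur=A back=2 fwd=0
After 3 (back): cur=O back=1 fwd=1
After 4 (visit(C)): cur=C back=2 fwd=0
After 5 (visit(S)): cur=S back=3 fwd=0

S 3 0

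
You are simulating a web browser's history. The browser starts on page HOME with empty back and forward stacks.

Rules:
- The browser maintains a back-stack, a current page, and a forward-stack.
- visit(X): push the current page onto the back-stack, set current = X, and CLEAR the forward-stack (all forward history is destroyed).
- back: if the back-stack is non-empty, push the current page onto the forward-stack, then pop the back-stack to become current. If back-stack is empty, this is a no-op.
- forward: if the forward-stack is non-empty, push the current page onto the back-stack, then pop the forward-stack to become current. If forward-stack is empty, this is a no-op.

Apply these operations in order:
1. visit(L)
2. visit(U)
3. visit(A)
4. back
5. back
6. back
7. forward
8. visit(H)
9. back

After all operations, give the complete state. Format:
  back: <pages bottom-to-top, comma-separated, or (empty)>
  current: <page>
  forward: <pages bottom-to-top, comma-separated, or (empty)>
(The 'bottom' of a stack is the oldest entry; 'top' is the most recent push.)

After 1 (visit(L)): cur=L back=1 fwd=0
After 2 (visit(U)): cur=U back=2 fwd=0
After 3 (visit(A)): cur=A back=3 fwd=0
After 4 (back): cur=U back=2 fwd=1
After 5 (back): cur=L back=1 fwd=2
After 6 (back): cur=HOME back=0 fwd=3
After 7 (forward): cur=L back=1 fwd=2
After 8 (visit(H)): cur=H back=2 fwd=0
After 9 (back): cur=L back=1 fwd=1

Answer: back: HOME
current: L
forward: H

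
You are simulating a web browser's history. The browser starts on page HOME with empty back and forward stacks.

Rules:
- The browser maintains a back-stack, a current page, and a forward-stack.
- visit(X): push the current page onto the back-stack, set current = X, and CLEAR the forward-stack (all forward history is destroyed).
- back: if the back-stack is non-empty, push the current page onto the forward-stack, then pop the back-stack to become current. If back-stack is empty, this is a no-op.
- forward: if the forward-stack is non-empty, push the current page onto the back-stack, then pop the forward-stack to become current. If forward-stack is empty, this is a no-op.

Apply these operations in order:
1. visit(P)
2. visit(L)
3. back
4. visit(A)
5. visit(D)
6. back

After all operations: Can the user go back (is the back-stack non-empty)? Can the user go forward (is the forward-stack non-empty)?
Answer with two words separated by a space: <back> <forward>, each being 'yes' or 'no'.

Answer: yes yes

Derivation:
After 1 (visit(P)): cur=P back=1 fwd=0
After 2 (visit(L)): cur=L back=2 fwd=0
After 3 (back): cur=P back=1 fwd=1
After 4 (visit(A)): cur=A back=2 fwd=0
After 5 (visit(D)): cur=D back=3 fwd=0
After 6 (back): cur=A back=2 fwd=1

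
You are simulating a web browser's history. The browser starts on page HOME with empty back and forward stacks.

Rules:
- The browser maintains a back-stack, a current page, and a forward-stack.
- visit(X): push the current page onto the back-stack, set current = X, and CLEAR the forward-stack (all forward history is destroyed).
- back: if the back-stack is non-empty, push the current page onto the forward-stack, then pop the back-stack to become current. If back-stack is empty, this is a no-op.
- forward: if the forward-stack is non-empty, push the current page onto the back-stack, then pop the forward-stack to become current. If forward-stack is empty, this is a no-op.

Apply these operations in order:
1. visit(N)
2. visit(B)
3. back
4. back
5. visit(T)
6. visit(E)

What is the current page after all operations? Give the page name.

Answer: E

Derivation:
After 1 (visit(N)): cur=N back=1 fwd=0
After 2 (visit(B)): cur=B back=2 fwd=0
After 3 (back): cur=N back=1 fwd=1
After 4 (back): cur=HOME back=0 fwd=2
After 5 (visit(T)): cur=T back=1 fwd=0
After 6 (visit(E)): cur=E back=2 fwd=0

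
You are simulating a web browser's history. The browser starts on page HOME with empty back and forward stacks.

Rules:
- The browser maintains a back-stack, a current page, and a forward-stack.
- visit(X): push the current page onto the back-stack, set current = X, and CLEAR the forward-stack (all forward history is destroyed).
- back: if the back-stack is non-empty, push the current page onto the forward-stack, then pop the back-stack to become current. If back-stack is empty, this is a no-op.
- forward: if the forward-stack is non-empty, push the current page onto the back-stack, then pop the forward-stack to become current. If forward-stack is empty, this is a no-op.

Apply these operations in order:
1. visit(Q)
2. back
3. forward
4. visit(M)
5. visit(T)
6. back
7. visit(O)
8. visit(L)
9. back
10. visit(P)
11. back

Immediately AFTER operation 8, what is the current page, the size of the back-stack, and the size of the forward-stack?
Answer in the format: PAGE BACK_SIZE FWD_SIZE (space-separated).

After 1 (visit(Q)): cur=Q back=1 fwd=0
After 2 (back): cur=HOME back=0 fwd=1
After 3 (forward): cur=Q back=1 fwd=0
After 4 (visit(M)): cur=M back=2 fwd=0
After 5 (visit(T)): cur=T back=3 fwd=0
After 6 (back): cur=M back=2 fwd=1
After 7 (visit(O)): cur=O back=3 fwd=0
After 8 (visit(L)): cur=L back=4 fwd=0

L 4 0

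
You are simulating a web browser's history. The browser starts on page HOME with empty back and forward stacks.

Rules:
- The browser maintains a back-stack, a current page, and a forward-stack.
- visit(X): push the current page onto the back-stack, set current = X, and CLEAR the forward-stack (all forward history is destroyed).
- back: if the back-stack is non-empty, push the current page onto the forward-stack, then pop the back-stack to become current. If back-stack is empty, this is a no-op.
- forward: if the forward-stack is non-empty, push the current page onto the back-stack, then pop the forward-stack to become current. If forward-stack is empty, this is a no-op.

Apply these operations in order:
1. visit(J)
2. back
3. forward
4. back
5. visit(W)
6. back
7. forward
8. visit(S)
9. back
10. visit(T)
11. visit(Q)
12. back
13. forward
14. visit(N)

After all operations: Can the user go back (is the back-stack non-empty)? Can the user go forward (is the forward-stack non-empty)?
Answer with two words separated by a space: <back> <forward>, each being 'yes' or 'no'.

After 1 (visit(J)): cur=J back=1 fwd=0
After 2 (back): cur=HOME back=0 fwd=1
After 3 (forward): cur=J back=1 fwd=0
After 4 (back): cur=HOME back=0 fwd=1
After 5 (visit(W)): cur=W back=1 fwd=0
After 6 (back): cur=HOME back=0 fwd=1
After 7 (forward): cur=W back=1 fwd=0
After 8 (visit(S)): cur=S back=2 fwd=0
After 9 (back): cur=W back=1 fwd=1
After 10 (visit(T)): cur=T back=2 fwd=0
After 11 (visit(Q)): cur=Q back=3 fwd=0
After 12 (back): cur=T back=2 fwd=1
After 13 (forward): cur=Q back=3 fwd=0
After 14 (visit(N)): cur=N back=4 fwd=0

Answer: yes no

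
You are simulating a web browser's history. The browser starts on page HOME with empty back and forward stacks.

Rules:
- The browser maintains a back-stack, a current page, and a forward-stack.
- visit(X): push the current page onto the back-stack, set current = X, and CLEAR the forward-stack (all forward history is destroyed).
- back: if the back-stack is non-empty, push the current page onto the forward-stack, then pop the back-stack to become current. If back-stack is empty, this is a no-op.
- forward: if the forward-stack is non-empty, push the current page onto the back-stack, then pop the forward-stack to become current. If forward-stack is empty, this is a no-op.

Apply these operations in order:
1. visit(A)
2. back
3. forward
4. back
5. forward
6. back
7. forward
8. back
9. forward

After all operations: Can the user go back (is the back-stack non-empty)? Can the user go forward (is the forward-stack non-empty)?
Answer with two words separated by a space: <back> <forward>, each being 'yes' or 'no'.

Answer: yes no

Derivation:
After 1 (visit(A)): cur=A back=1 fwd=0
After 2 (back): cur=HOME back=0 fwd=1
After 3 (forward): cur=A back=1 fwd=0
After 4 (back): cur=HOME back=0 fwd=1
After 5 (forward): cur=A back=1 fwd=0
After 6 (back): cur=HOME back=0 fwd=1
After 7 (forward): cur=A back=1 fwd=0
After 8 (back): cur=HOME back=0 fwd=1
After 9 (forward): cur=A back=1 fwd=0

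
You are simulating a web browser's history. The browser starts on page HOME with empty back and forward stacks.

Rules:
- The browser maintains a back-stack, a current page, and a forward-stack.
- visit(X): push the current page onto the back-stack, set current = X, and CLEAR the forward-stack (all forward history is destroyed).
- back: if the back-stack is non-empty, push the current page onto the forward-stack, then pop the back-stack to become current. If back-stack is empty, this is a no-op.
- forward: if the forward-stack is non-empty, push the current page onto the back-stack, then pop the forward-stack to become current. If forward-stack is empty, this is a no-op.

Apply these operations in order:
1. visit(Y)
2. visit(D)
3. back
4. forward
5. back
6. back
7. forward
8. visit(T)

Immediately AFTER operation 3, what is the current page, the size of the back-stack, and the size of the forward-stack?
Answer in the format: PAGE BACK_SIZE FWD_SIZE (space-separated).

After 1 (visit(Y)): cur=Y back=1 fwd=0
After 2 (visit(D)): cur=D back=2 fwd=0
After 3 (back): cur=Y back=1 fwd=1

Y 1 1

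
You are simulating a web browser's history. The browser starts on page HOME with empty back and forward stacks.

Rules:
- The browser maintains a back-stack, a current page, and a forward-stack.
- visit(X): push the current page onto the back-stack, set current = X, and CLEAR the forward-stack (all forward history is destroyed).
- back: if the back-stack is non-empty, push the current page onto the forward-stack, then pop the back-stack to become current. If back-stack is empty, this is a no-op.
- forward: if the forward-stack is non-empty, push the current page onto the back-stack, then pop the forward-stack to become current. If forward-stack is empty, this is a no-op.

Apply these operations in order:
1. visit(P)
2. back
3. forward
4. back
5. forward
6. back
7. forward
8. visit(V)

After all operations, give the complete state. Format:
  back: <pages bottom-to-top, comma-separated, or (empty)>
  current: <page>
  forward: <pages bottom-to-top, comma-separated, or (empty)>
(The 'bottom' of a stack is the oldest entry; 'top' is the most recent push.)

Answer: back: HOME,P
current: V
forward: (empty)

Derivation:
After 1 (visit(P)): cur=P back=1 fwd=0
After 2 (back): cur=HOME back=0 fwd=1
After 3 (forward): cur=P back=1 fwd=0
After 4 (back): cur=HOME back=0 fwd=1
After 5 (forward): cur=P back=1 fwd=0
After 6 (back): cur=HOME back=0 fwd=1
After 7 (forward): cur=P back=1 fwd=0
After 8 (visit(V)): cur=V back=2 fwd=0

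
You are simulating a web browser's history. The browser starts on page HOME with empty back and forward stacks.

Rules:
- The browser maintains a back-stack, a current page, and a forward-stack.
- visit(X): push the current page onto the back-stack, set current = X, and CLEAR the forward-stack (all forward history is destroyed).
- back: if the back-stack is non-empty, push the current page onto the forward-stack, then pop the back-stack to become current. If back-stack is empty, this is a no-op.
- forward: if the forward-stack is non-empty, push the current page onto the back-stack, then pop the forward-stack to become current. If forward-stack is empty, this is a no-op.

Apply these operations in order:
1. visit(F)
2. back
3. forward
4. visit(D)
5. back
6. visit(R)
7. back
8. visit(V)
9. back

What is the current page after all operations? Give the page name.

Answer: F

Derivation:
After 1 (visit(F)): cur=F back=1 fwd=0
After 2 (back): cur=HOME back=0 fwd=1
After 3 (forward): cur=F back=1 fwd=0
After 4 (visit(D)): cur=D back=2 fwd=0
After 5 (back): cur=F back=1 fwd=1
After 6 (visit(R)): cur=R back=2 fwd=0
After 7 (back): cur=F back=1 fwd=1
After 8 (visit(V)): cur=V back=2 fwd=0
After 9 (back): cur=F back=1 fwd=1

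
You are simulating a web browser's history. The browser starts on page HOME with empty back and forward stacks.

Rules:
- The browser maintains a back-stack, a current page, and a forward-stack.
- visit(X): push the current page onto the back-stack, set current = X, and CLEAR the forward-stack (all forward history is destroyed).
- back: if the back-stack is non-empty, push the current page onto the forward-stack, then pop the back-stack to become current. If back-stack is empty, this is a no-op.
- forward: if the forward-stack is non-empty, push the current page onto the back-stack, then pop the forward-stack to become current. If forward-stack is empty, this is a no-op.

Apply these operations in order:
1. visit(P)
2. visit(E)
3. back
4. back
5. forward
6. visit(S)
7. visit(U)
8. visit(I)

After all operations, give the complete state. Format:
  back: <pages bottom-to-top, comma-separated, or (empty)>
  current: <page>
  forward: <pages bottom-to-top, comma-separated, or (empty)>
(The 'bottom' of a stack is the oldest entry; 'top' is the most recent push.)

After 1 (visit(P)): cur=P back=1 fwd=0
After 2 (visit(E)): cur=E back=2 fwd=0
After 3 (back): cur=P back=1 fwd=1
After 4 (back): cur=HOME back=0 fwd=2
After 5 (forward): cur=P back=1 fwd=1
After 6 (visit(S)): cur=S back=2 fwd=0
After 7 (visit(U)): cur=U back=3 fwd=0
After 8 (visit(I)): cur=I back=4 fwd=0

Answer: back: HOME,P,S,U
current: I
forward: (empty)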